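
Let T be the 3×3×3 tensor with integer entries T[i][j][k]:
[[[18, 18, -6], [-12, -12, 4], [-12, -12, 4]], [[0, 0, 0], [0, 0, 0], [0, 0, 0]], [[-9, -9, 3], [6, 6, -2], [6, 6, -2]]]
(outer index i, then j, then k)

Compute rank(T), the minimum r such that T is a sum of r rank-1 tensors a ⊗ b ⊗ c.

1

Lower bound: T ≠ 0 (e.g. T[0,0,0] = 18), so rank(T) ≥ 1.
Upper bound: if T = a ⊗ b ⊗ c then every fibre of T is a multiple of the corresponding factor, so read the factors off the fibres through the nonzero entry T[0,0,0] = 18.
The mode-1 fibre T[:,0,0] = [18, 0, -9] gives a = [2, 0, -1] (primitive direction); the mode-2 fibre T[0,:,0] = [18, -12, -12] gives b = [3, -2, -2]; then c[k] = T[0,0,k] / (a[0]·b[0]) = [18, 18, -6] / 6 = [3, 3, -1].
Expanding [2, 0, -1] ⊗ [3, -2, -2] ⊗ [3, 3, -1] reproduces all 27 entries of T, so T = [2, 0, -1] ⊗ [3, -2, -2] ⊗ [3, 3, -1] and rank(T) ≤ 1.
These bounds meet, so rank(T) = 1.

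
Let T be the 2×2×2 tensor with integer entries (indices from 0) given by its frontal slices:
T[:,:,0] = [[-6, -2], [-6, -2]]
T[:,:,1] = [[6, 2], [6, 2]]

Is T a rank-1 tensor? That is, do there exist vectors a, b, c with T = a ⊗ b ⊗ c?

Yes

If T = a ⊗ b ⊗ c then every fibre of T is a multiple of the corresponding factor, so read the factors off the fibres through the nonzero entry T[0,0,0] = -6.
The mode-1 fibre T[:,0,0] = [-6, -6] gives a = [1, 1] (primitive direction); the mode-2 fibre T[0,:,0] = [-6, -2] gives b = [3, 1]; then c[k] = T[0,0,k] / (a[0]·b[0]) = [-6, 6] / 3 = [-2, 2].
Expanding [1, 1] ⊗ [3, 1] ⊗ [-2, 2] reproduces all 8 entries of T, so T = [1, 1] ⊗ [3, 1] ⊗ [-2, 2] and rank(T) ≤ 1.
Equivalently every frontal slice T[:,:,k] is c[k] times the rank-1 matrix [1, 1] ⊗ [3, 1]. So T has rank 1 (it is nonzero).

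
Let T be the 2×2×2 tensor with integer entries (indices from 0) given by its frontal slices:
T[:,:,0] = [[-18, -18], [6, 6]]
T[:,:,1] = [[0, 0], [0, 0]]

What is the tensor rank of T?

Lower bound: T ≠ 0 (e.g. T[0,0,0] = -18), so rank(T) ≥ 1.
Upper bound: if T = a ⊗ b ⊗ c then every fibre of T is a multiple of the corresponding factor, so read the factors off the fibres through the nonzero entry T[0,0,0] = -18.
The mode-1 fibre T[:,0,0] = [-18, 6] gives a = [3, -1] (primitive direction); the mode-2 fibre T[0,:,0] = [-18, -18] gives b = [1, 1]; then c[k] = T[0,0,k] / (a[0]·b[0]) = [-18, 0] / 3 = [-6, 0].
Expanding [3, -1] ⊗ [1, 1] ⊗ [-6, 0] reproduces all 8 entries of T, so T = [3, -1] ⊗ [1, 1] ⊗ [-6, 0] and rank(T) ≤ 1.
These bounds meet, so rank(T) = 1.

1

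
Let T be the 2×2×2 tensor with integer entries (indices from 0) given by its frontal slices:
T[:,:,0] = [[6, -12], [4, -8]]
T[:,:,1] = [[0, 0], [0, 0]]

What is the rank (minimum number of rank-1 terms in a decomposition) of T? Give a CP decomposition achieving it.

rank(T) = 1

Lower bound: T ≠ 0 (e.g. T[0,0,0] = 6), so rank(T) ≥ 1.
Upper bound: if T = a (x) b (x) c then every fibre of T is a multiple of the corresponding factor, so read the factors off the fibres through the nonzero entry T[0,0,0] = 6.
The mode-1 fibre T[:,0,0] = [6, 4] gives a = (3, 2) (primitive direction); the mode-2 fibre T[0,:,0] = [6, -12] gives b = (1, -2); then c[k] = T[0,0,k] / (a[0]·b[0]) = [6, 0] / 3 = (2, 0).
Expanding (3, 2) (x) (1, -2) (x) (2, 0) reproduces all 8 entries of T, so T = (3, 2) (x) (1, -2) (x) (2, 0) and rank(T) ≤ 1.
These bounds meet, so rank(T) = 1.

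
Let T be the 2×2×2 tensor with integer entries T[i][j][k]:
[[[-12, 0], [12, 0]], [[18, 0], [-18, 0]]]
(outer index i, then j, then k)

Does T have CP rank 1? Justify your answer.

If T = a ⊗ b ⊗ c then every fibre of T is a multiple of the corresponding factor, so read the factors off the fibres through the nonzero entry T[0,0,0] = -12.
The mode-1 fibre T[:,0,0] = [-12, 18] gives a = (2, -3) (primitive direction); the mode-2 fibre T[0,:,0] = [-12, 12] gives b = (1, -1); then c[k] = T[0,0,k] / (a[0]·b[0]) = [-12, 0] / 2 = (-6, 0).
Expanding (2, -3) ⊗ (1, -1) ⊗ (-6, 0) reproduces all 8 entries of T, so T = (2, -3) ⊗ (1, -1) ⊗ (-6, 0) and rank(T) ≤ 1.
Equivalently every frontal slice T[:,:,k] is c[k] times the rank-1 matrix (2, -3) ⊗ (1, -1). So T has rank 1 (it is nonzero).

Yes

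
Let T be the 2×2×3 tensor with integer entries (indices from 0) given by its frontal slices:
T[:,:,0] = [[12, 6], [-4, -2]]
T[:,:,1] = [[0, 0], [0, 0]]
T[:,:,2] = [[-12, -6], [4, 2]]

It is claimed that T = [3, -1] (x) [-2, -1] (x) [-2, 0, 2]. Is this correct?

Reconstruct entrywise from the claimed factors. For example, T[1,0,0] = -4 and Σₗ aₗ[1]bₗ[0]cₗ[0] = (-1)·(-2)·(-2) = -4; checking all 12 entries, every one matches. The claim holds.

Yes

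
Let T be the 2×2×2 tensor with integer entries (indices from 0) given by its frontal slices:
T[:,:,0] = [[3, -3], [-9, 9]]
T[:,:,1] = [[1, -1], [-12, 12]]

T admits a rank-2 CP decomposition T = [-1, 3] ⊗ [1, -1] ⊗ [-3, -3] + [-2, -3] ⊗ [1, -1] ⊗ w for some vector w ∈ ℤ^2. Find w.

w = [0, 1]

Subtract the known terms from T to get the rank-1 residual R = [-2, -3] ⊗ [1, -1] ⊗ w, so R[i,j,k] = a[i]·b[j]·w[k]. Pick indices with nonzero a[0]·b[0] = (-2)·(1) = -2. Only the fibre through (0,0,·) is needed: R[0,0,:] = T[0,0,:] − Σₗ aₗ[0]bₗ[0]cₗ = [3, 1] − (-1)·(1)·[-3, -3] = [0, -2]. Then w[k] = R[0,0,k] / -2 for each k, giving w = [0, -2] / -2 = [0, 1].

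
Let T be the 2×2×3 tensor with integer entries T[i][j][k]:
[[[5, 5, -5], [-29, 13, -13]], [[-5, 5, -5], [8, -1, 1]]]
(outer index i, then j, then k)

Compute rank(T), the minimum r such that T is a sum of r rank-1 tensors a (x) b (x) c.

2

Lower bound: the mode-1 unfolding of T (rows indexed by i, columns by (j,k) = (0,0), (0,1), (0,2), (1,0), (1,1), (1,2)) is [[5, 5, -5, -29, 13, -13], [-5, 5, -5, 8, -1, 1]].
There the 2×2 minor on rows i ∈ {0, 1}, columns (j,k) ∈ {(0,0), (0,1)} is det [[5, 5], [-5, 5]] = 50 ≠ 0, so this unfolding has rank ≥ 2; CP rank is at least every unfolding rank, so rank(T) ≥ 2. (This is only a lower bound: in general the CP rank may exceed every unfolding rank, so we still need to exhibit 2 rank-1 terms summing to T.)
Upper bound — finding two terms. Write S_k = T[:,:,k] for the frontal slices: S₀ = [[5, -29], [-5, 8]], S₁ = [[5, 13], [5, -1]], S₂ = [[-5, -13], [-5, 1]].
If T = a₁ (x) b₁ (x) c₁ + a₂ (x) b₂ (x) c₂ then each S_k = c₁[k]·a₁b₁ᵀ + c₂[k]·a₂b₂ᵀ. S₀ and S₁ are linearly independent, so a₁b₁ᵀ and a₂b₂ᵀ must span the same plane of matrices: they are the rank-1 matrices of the form x·S₀ + y·S₁.
det(x·S₀ + y·S₁) is −105·x² + 245·xy − 70·y² = (-35)·(x − 2·y)(3·x − y), vanishing at (x:y) = (2:1) and (1:3).
M₁ = 2·S₀ + S₁ = [[15, -45], [-5, 15]] = 5·[3, -1][1, -3]ᵀ and M₂ = S₀ + 3·S₁ = [[20, 10], [10, 5]] = 5·[2, 1][2, 1]ᵀ, so take a₁ = [3, -1], b₁ = [1, -3], a₂ = [2, 1], b₂ = [2, 1].
Each slice is an integer combination of E₁ = a₁b₁ᵀ and E₂ = a₂b₂ᵀ: S₀ = 3·E₁ − E₂, S₁ = −E₁ + 2·E₂, S₂ = E₁ − 2·E₂; reading off coefficients, c₁ = [3, -1, 1] and c₂ = [-1, 2, -2].
Hence T = [3, -1] (x) [1, -3] (x) [3, -1, 1] + [2, 1] (x) [2, 1] (x) [-1, 2, -2], so rank(T) ≤ 2.
These bounds meet, so rank(T) = 2.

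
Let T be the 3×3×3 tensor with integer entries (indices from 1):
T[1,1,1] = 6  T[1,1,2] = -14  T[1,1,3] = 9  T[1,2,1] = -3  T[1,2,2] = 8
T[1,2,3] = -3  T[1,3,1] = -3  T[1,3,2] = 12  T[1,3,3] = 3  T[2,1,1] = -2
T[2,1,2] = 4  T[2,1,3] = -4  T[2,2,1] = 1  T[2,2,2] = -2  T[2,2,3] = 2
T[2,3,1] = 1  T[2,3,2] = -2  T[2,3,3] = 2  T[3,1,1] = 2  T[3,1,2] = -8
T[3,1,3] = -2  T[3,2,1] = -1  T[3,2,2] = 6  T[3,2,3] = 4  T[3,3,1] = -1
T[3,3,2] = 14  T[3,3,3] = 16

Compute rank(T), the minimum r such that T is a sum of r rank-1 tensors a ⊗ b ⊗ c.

Lower bound: the mode-3 unfolding of T (rows indexed by k, columns by (i,j) = (1,1), (1,2), (1,3), (2,1), (2,2), (2,3), (3,1), (3,2), (3,3)) is [[6, -3, -3, -2, 1, 1, 2, -1, -1], [-14, 8, 12, 4, -2, -2, -8, 6, 14], [9, -3, 3, -4, 2, 2, -2, 4, 16]].
There the 2×2 minor on rows k ∈ {1, 2}, columns (i,j) ∈ {(1,1), (1,2)} is det [[6, -3], [-14, 8]] = 6 ≠ 0, so this unfolding has rank ≥ 2; CP rank is at least every unfolding rank, so rank(T) ≥ 2. (Flattening ranks never certify an upper bound on CP rank; for that we must actually write T with 2 rank-1 terms.)
Upper bound — finding two terms. Write S_k = T[:,:,k] for the frontal slices: S₁ = [[6, -3, -3], [-2, 1, 1], [2, -1, -1]], S₂ = [[-14, 8, 12], [4, -2, -2], [-8, 6, 14]], S₃ = [[9, -3, 3], [-4, 2, 2], [-2, 4, 16]].
If T = a₁ ⊗ b₁ ⊗ c₁ + a₂ ⊗ b₂ ⊗ c₂ then each S_k = c₁[k]·a₁b₁ᵀ + c₂[k]·a₂b₂ᵀ. S₁ and S₂ are linearly independent, so a₁b₁ᵀ and a₂b₂ᵀ must span the same plane of matrices: they are the rank-1 matrices of the form x·S₁ + y·S₂.
The 2×2 minor of x·S₁ + y·S₂ on rows {1,2}, columns {1,2} is 2·xy − 4·y² = 2·(x − 2·y)(y), vanishing at (x:y) = (2:1) and (1:0).
M₁ = 2·S₁ + S₂ = [[-2, 2, 6], [0, 0, 0], [-4, 4, 12]] = (-2)·[1, 0, 2][1, -1, -3]ᵀ and M₂ = S₁ = [[6, -3, -3], [-2, 1, 1], [2, -1, -1]] = [3, -1, 1][2, -1, -1]ᵀ, so take a₁ = [1, 0, 2], b₁ = [1, -1, -3], a₂ = [3, -1, 1], b₂ = [2, -1, -1].
Each slice is an integer combination of E₁ = a₁b₁ᵀ and E₂ = a₂b₂ᵀ: S₁ = E₂, S₂ = −2·E₁ − 2·E₂, S₃ = −3·E₁ + 2·E₂; reading off coefficients, c₁ = [0, -2, -3] and c₂ = [1, -2, 2].
Hence T = [1, 0, 2] ⊗ [1, -1, -3] ⊗ [0, -2, -3] + [3, -1, 1] ⊗ [2, -1, -1] ⊗ [1, -2, 2], so rank(T) ≤ 2.
These bounds meet, so rank(T) = 2.

2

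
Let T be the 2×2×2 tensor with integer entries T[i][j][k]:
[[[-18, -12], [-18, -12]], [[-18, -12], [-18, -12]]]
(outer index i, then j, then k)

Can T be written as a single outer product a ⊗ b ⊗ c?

Yes

The mode-1 fibre T[:,0,0] = [-18, -18] gives a = (1, 1) (primitive direction); the mode-2 fibre T[0,:,0] = [-18, -18] gives b = (1, 1); then c[k] = T[0,0,k] / (a[0]·b[0]) = [-18, -12] / 1 = (-18, -12).
Expanding (1, 1) ⊗ (1, 1) ⊗ (-18, -12) reproduces all 8 entries of T, so T = (1, 1) ⊗ (1, 1) ⊗ (-18, -12) and rank(T) ≤ 1.
Equivalently every frontal slice T[:,:,k] is c[k] times the rank-1 matrix (1, 1) ⊗ (1, 1). So T has rank 1 (it is nonzero).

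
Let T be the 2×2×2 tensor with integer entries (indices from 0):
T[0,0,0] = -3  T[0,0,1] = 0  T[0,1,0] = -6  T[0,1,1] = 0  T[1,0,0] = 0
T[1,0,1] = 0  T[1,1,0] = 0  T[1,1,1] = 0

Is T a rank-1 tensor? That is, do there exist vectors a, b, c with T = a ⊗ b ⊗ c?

Yes

If T = a ⊗ b ⊗ c then every fibre of T is a multiple of the corresponding factor, so read the factors off the fibres through the nonzero entry T[0,0,0] = -3.
The mode-1 fibre T[:,0,0] = [-3, 0] gives a = [1, 0] (primitive direction); the mode-2 fibre T[0,:,0] = [-3, -6] gives b = [1, 2]; then c[k] = T[0,0,k] / (a[0]·b[0]) = [-3, 0] / 1 = [-3, 0].
Expanding [1, 0] ⊗ [1, 2] ⊗ [-3, 0] reproduces all 8 entries of T, so T = [1, 0] ⊗ [1, 2] ⊗ [-3, 0] and rank(T) ≤ 1.
Equivalently every frontal slice T[:,:,k] is c[k] times the rank-1 matrix [1, 0] ⊗ [1, 2]. So T has rank 1 (it is nonzero).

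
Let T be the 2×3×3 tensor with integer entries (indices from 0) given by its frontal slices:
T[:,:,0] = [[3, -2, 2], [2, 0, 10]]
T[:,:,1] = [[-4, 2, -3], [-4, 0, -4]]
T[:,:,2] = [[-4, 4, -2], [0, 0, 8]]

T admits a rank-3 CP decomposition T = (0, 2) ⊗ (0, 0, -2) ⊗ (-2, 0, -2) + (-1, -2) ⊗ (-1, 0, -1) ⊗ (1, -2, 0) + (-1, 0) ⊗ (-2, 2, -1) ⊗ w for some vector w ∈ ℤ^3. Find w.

w = (1, -1, -2)

Subtract the known terms from T to get the rank-1 residual R = (-1, 0) ⊗ (-2, 2, -1) ⊗ w, so R[i,j,k] = a[i]·b[j]·w[k]. Pick indices with nonzero a[0]·b[0] = (-1)·(-2) = 2. Only the fibre through (0,0,·) is needed: R[0,0,:] = T[0,0,:] − Σₗ aₗ[0]bₗ[0]cₗ = [3, -4, -4] − (0)·(0)·(-2, 0, -2) − (-1)·(-1)·(1, -2, 0) = [2, -2, -4]. Then w[k] = R[0,0,k] / 2 for each k, giving w = [2, -2, -4] / 2 = (1, -1, -2).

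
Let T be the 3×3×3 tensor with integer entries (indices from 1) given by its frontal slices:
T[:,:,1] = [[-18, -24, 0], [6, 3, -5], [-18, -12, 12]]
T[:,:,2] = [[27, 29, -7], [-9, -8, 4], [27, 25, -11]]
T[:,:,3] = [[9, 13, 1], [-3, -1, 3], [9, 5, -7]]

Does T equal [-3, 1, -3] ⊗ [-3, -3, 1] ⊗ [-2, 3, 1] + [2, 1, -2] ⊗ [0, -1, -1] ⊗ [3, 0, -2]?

No

Reconstruct entry (1,2,2) from the claimed factors: Σₗ aₗ[1]bₗ[2]cₗ[2] = (-3)·(-3)·(3) + (2)·(-1)·(0) = 27, but T[1,2,2] = 29. The claim is false.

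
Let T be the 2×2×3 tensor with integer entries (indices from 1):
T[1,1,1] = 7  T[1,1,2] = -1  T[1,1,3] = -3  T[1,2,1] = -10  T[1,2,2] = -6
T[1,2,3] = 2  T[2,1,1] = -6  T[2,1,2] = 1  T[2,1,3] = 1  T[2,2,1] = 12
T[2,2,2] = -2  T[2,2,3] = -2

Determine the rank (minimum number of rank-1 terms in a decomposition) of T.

Lower bound: in the mode-3 unfolding of T (rows indexed by k, columns by (i,j)) the 3×3 minor on rows k ∈ {1, 2, 3}, columns (i,j) ∈ {(1,1), (1,2), (2,1)} is det [[7, -10, -6], [-1, -6, 1], [-3, 2, 1]] = 84 ≠ 0, so that unfolding has rank ≥ 3 and hence rank(T) ≥ 3 (CP rank is at least every unfolding rank, though it can be larger).
Upper bound: T is a sum of 3 rank-1 terms, T = [1, -2] ⊗ [1, -2] ⊗ [2, -1, 0] + [1, 0] ⊗ [1, 2] ⊗ [1, -2, -1] + [2, -1] ⊗ [1, -2] ⊗ [2, 1, -1] (one valid choice — decompositions are not unique — normalised so each a, b is primitive with positive first nonzero entry; check it by expanding all entries), so rank(T) ≤ 3.
These bounds meet, so rank(T) = 3.

3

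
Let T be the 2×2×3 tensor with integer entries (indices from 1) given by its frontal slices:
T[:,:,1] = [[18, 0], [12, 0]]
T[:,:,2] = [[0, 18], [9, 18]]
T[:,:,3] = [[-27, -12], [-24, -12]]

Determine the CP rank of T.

2

Lower bound: the mode-2 unfolding of T (rows indexed by j, columns by (i,k) = (1,1), (1,2), (1,3), (2,1), (2,2), (2,3)) is [[18, 0, -27, 12, 9, -24], [0, 18, -12, 0, 18, -12]].
There the 2×2 minor on rows j ∈ {1, 2}, columns (i,k) ∈ {(1,1), (1,2)} is det [[18, 0], [0, 18]] = 324 ≠ 0, so this unfolding has rank ≥ 2; CP rank is at least every unfolding rank, so rank(T) ≥ 2. (Unfolding ranks only ever bound the CP rank from below — rank(T) can be strictly larger than all of them — so the matching upper bound has to come from an explicit 2-term decomposition.)
Upper bound — finding two terms. Write S_k = T[:,:,k] for the frontal slices: S₁ = [[18, 0], [12, 0]], S₂ = [[0, 18], [9, 18]], S₃ = [[-27, -12], [-24, -12]].
If T = a₁ (x) b₁ (x) c₁ + a₂ (x) b₂ (x) c₂ then each S_k = c₁[k]·a₁b₁ᵀ + c₂[k]·a₂b₂ᵀ. S₁ and S₂ are linearly independent, so a₁b₁ᵀ and a₂b₂ᵀ must span the same plane of matrices: they are the rank-1 matrices of the form x·S₁ + y·S₂.
det(x·S₁ + y·S₂) is 108·xy − 162·y² = 54·(2·x − 3·y)(y), vanishing at (x:y) = (3:2) and (1:0).
M₁ = 3·S₁ + 2·S₂ = [[54, 36], [54, 36]] = 18·[1, 1][3, 2]ᵀ and M₂ = S₁ = [[18, 0], [12, 0]] = 6·[3, 2][1, 0]ᵀ, so take a₁ = [1, 1], b₁ = [3, 2], a₂ = [3, 2], b₂ = [1, 0].
Each slice is an integer combination of E₁ = a₁b₁ᵀ and E₂ = a₂b₂ᵀ: S₁ = 6·E₂, S₂ = 9·E₁ − 9·E₂, S₃ = −6·E₁ − 3·E₂; reading off coefficients, c₁ = [0, 9, -6] and c₂ = [6, -9, -3].
Hence T = [1, 1] (x) [3, 2] (x) [0, 9, -6] + [3, 2] (x) [1, 0] (x) [6, -9, -3], so rank(T) ≤ 2.
These bounds meet, so rank(T) = 2.
Check entry T[2,2,1] = 0: (1)·(2)·(0) + (2)·(0)·(6) = 0.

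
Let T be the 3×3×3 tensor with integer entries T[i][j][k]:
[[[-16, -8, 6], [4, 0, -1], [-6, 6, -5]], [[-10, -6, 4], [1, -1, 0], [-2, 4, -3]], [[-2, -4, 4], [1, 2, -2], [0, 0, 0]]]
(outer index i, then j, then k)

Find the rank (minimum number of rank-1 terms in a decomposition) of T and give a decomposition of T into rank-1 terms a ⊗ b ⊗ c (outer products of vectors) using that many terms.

rank(T) = 3

Lower bound: the mode-1 unfolding of T (rows indexed by i, columns by (j,k) = (0,0), (0,1), (0,2), (1,0), (1,1), (1,2), (2,0), (2,1), (2,2)) is [[-16, -8, 6, 4, 0, -1, -6, 6, -5], [-10, -6, 4, 1, -1, 0, -2, 4, -3], [-2, -4, 4, 1, 2, -2, 0, 0, 0]].
There the 3×3 minor on rows i ∈ {0, 1, 2}, columns (j,k) ∈ {(0,0), (0,1), (0,2)} is det [[-16, -8, 6], [-10, -6, 4], [-2, -4, 4]] = 40 ≠ 0, so this unfolding has rank ≥ 3; CP rank is at least every unfolding rank, so rank(T) ≥ 3. (Unfolding ranks only ever bound the CP rank from below — rank(T) can be strictly larger than all of them — so the matching upper bound has to come from an explicit 3-term decomposition.)
Upper bound: T is a sum of 3 rank-1 terms, T = (1, 1, 0) ⊗ (2, 1, -1) ⊗ (-2, -2, 1) + (2, 1, 0) ⊗ (2, -1, 2) ⊗ (-2, 1, -1) + (2, 1, 1) ⊗ (2, -1, 0) ⊗ (-1, -2, 2) (one valid choice — decompositions are not unique — normalised so each a, b is primitive with positive first nonzero entry; check it by expanding all entries), so rank(T) ≤ 3.
These bounds meet, so rank(T) = 3.
Check entry T[2,1,1] = 2: (0)·(1)·(-2) + (0)·(-1)·(1) + (1)·(-1)·(-2) = 2.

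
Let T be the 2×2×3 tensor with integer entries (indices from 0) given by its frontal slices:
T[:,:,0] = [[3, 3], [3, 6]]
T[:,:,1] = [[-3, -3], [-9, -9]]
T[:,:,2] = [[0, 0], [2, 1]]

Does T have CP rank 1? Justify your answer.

The mode-3 unfolding of T (rows indexed by k, columns by (i,j) = (0,0), (0,1), (1,0), (1,1)) is [[3, 3, 3, 6], [-3, -3, -9, -9], [0, 0, 2, 1]].
There the 2×2 minor on rows k ∈ {0, 1}, columns (i,j) ∈ {(0,0), (1,0)} is det [[3, 3], [-3, -9]] = -18 ≠ 0, so this unfolding has rank ≥ 2; CP rank is at least every unfolding rank, so rank(T) ≥ 2.
In particular rank(T) ≥ 2 > 1, so T is not rank-1.

No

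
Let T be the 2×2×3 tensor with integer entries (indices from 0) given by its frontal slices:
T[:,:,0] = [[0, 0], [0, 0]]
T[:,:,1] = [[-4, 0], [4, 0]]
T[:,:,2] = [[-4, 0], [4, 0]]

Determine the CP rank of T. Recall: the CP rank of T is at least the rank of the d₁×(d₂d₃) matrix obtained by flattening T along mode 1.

Lower bound: T ≠ 0 (e.g. T[0,0,1] = -4), so rank(T) ≥ 1.
Upper bound: the mode-1 fibre T[:,0,1] = [-4, 4] gives a = [1, -1] (primitive direction); the mode-2 fibre T[0,:,1] = [-4, 0] gives b = [1, 0]; then c[k] = T[0,0,k] / (a[0]·b[0]) = [0, -4, -4] / 1 = [0, -4, -4].
Expanding [1, -1] ⊗ [1, 0] ⊗ [0, -4, -4] reproduces all 12 entries of T, so T = [1, -1] ⊗ [1, 0] ⊗ [0, -4, -4] and rank(T) ≤ 1.
These bounds meet, so rank(T) = 1.

1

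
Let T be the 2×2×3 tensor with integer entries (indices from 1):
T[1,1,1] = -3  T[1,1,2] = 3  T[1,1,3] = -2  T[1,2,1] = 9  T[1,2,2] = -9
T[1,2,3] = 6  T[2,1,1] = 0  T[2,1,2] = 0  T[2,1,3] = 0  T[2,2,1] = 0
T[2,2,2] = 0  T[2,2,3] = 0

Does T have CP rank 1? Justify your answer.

Yes

If T = a ⊗ b ⊗ c then every fibre of T is a multiple of the corresponding factor, so read the factors off the fibres through the nonzero entry T[1,1,1] = -3.
The mode-1 fibre T[:,1,1] = [-3, 0] gives a = [1, 0] (primitive direction); the mode-2 fibre T[1,:,1] = [-3, 9] gives b = [1, -3]; then c[k] = T[1,1,k] / (a[1]·b[1]) = [-3, 3, -2] / 1 = [-3, 3, -2].
Expanding [1, 0] ⊗ [1, -3] ⊗ [-3, 3, -2] reproduces all 12 entries of T, so T = [1, 0] ⊗ [1, -3] ⊗ [-3, 3, -2] and rank(T) ≤ 1.
Equivalently every frontal slice T[:,:,k] is c[k] times the rank-1 matrix [1, 0] ⊗ [1, -3]. So T has rank 1 (it is nonzero).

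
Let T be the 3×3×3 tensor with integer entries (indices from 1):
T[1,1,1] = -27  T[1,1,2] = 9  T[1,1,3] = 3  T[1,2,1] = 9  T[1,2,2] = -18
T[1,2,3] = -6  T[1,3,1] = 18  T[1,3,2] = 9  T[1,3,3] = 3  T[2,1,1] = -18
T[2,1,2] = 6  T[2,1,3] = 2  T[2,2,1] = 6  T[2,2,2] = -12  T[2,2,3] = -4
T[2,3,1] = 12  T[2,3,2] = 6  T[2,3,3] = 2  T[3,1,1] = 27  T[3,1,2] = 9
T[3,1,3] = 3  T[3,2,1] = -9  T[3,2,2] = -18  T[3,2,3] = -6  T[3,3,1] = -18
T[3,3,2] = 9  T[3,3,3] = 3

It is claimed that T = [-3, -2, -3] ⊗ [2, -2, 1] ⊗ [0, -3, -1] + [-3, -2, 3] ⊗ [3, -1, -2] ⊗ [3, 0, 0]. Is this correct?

Reconstruct entry (1,1,2) from the claimed factors: Σₗ aₗ[1]bₗ[1]cₗ[2] = (-3)·(2)·(-3) + (-3)·(3)·(0) = 18, but T[1,1,2] = 9. The claim is false.

No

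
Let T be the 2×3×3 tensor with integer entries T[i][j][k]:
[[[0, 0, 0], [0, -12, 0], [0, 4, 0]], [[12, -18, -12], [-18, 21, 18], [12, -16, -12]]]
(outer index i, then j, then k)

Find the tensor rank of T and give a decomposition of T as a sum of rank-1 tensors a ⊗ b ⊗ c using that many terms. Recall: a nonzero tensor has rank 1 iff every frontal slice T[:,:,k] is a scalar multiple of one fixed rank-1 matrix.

rank(T) = 2

Lower bound: the mode-1 unfolding of T (rows indexed by i, columns by (j,k) = (0,0), (0,1), (0,2), (1,0), (1,1), (1,2), (2,0), (2,1), (2,2)) is [[0, 0, 0, 0, -12, 0, 0, 4, 0], [12, -18, -12, -18, 21, 18, 12, -16, -12]].
There the 2×2 minor on rows i ∈ {0, 1}, columns (j,k) ∈ {(0,0), (1,1)} is det [[0, -12], [12, 21]] = 144 ≠ 0, so this unfolding has rank ≥ 2; CP rank is at least every unfolding rank, so rank(T) ≥ 2. (Flattening ranks never certify an upper bound on CP rank; for that we must actually write T with 2 rank-1 terms.)
Upper bound — finding two terms. Write S_k = T[:,:,k] for the frontal slices: S₀ = [[0, 0, 0], [12, -18, 12]], S₁ = [[0, -12, 4], [-18, 21, -16]], S₂ = [[0, 0, 0], [-12, 18, -12]].
If T = a₁ ⊗ b₁ ⊗ c₁ + a₂ ⊗ b₂ ⊗ c₂ then each S_k = c₁[k]·a₁b₁ᵀ + c₂[k]·a₂b₂ᵀ. S₀ and S₁ are linearly independent, so a₁b₁ᵀ and a₂b₂ᵀ must span the same plane of matrices: they are the rank-1 matrices of the form x·S₀ + y·S₁.
The 2×2 minor of x·S₀ + y·S₁ on rows {0,1}, columns {0,1} is 144·xy − 216·y² = 72·(2·x − 3·y)(y), vanishing at (x:y) = (3:2) and (1:0).
M₁ = 3·S₀ + 2·S₁ = [[0, -24, 8], [0, -12, 4]] = (-4)·[2, 1][0, 3, -1]ᵀ and M₂ = S₀ = [[0, 0, 0], [12, -18, 12]] = 6·[0, 1][2, -3, 2]ᵀ, so take a₁ = [2, 1], b₁ = [0, 3, -1], a₂ = [0, 1], b₂ = [2, -3, 2].
Each slice is an integer combination of E₁ = a₁b₁ᵀ and E₂ = a₂b₂ᵀ: S₀ = 6·E₂, S₁ = −2·E₁ − 9·E₂, S₂ = −6·E₂; reading off coefficients, c₁ = [0, -2, 0] and c₂ = [6, -9, -6].
Hence T = [2, 1] ⊗ [0, 3, -1] ⊗ [0, -2, 0] + [0, 1] ⊗ [2, -3, 2] ⊗ [6, -9, -6], so rank(T) ≤ 2.
These bounds meet, so rank(T) = 2.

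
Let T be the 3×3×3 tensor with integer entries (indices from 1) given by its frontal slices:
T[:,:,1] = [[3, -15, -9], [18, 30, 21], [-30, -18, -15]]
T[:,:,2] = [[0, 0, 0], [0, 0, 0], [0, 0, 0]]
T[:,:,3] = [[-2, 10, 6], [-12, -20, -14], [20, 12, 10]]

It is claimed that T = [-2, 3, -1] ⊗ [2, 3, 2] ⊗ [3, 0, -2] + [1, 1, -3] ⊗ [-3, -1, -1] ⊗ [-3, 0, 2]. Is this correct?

No

Reconstruct entry (1,1,1) from the claimed factors: Σₗ aₗ[1]bₗ[1]cₗ[1] = (-2)·(2)·(3) + (1)·(-3)·(-3) = -3, but T[1,1,1] = 3. The claim is false.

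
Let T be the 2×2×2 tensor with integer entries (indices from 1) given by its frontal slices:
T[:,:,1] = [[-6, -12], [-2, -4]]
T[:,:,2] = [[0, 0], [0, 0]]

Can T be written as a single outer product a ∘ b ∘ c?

Yes

If T = a ∘ b ∘ c then every fibre of T is a multiple of the corresponding factor, so read the factors off the fibres through the nonzero entry T[1,1,1] = -6.
The mode-1 fibre T[:,1,1] = [-6, -2] gives a = [3, 1] (primitive direction); the mode-2 fibre T[1,:,1] = [-6, -12] gives b = [1, 2]; then c[k] = T[1,1,k] / (a[1]·b[1]) = [-6, 0] / 3 = [-2, 0].
Expanding [3, 1] ∘ [1, 2] ∘ [-2, 0] reproduces all 8 entries of T, so T = [3, 1] ∘ [1, 2] ∘ [-2, 0] and rank(T) ≤ 1.
Equivalently every frontal slice T[:,:,k] is c[k] times the rank-1 matrix [3, 1] ∘ [1, 2]. So T has rank 1 (it is nonzero).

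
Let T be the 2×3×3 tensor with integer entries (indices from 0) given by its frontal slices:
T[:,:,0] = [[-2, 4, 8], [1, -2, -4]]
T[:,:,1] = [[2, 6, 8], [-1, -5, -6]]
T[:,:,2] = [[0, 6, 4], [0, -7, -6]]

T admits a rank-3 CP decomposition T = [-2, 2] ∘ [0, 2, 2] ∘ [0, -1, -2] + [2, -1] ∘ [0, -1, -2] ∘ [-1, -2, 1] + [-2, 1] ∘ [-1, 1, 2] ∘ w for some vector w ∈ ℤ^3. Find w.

Subtract the known terms from T to get the rank-1 residual R = [-2, 1] ∘ [-1, 1, 2] ∘ w, so R[i,j,k] = a[i]·b[j]·w[k]. Pick indices with nonzero a[0]·b[0] = (-2)·(-1) = 2. Only the fibre through (0,0,·) is needed: R[0,0,:] = T[0,0,:] − Σₗ aₗ[0]bₗ[0]cₗ = [-2, 2, 0] − (-2)·(0)·[0, -1, -2] − (2)·(0)·[-1, -2, 1] = [-2, 2, 0]. Then w[k] = R[0,0,k] / 2 for each k, giving w = [-2, 2, 0] / 2 = [-1, 1, 0].

w = [-1, 1, 0]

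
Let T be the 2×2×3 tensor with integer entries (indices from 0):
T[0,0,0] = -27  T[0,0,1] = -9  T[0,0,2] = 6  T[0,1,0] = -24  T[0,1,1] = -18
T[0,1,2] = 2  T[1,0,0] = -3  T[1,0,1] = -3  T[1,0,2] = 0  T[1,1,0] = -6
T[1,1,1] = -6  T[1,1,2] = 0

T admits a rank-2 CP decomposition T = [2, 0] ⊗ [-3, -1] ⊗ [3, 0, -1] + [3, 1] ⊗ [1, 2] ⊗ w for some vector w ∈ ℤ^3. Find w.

Subtract the known terms from T to get the rank-1 residual R = [3, 1] ⊗ [1, 2] ⊗ w, so R[i,j,k] = a[i]·b[j]·w[k]. Pick indices with nonzero a[0]·b[0] = (3)·(1) = 3. Only the fibre through (0,0,·) is needed: R[0,0,:] = T[0,0,:] − Σₗ aₗ[0]bₗ[0]cₗ = [-27, -9, 6] − (2)·(-3)·[3, 0, -1] = [-9, -9, 0]. Then w[k] = R[0,0,k] / 3 for each k, giving w = [-9, -9, 0] / 3 = [-3, -3, 0].

w = [-3, -3, 0]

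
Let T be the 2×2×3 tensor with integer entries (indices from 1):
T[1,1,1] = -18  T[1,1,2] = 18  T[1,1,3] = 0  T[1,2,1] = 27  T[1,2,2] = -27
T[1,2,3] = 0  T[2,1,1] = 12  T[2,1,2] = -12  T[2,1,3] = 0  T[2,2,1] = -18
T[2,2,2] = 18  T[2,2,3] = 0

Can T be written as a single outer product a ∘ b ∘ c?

Yes

If T = a ∘ b ∘ c then every fibre of T is a multiple of the corresponding factor, so read the factors off the fibres through the nonzero entry T[1,1,1] = -18.
The mode-1 fibre T[:,1,1] = [-18, 12] gives a = [3, -2] (primitive direction); the mode-2 fibre T[1,:,1] = [-18, 27] gives b = [2, -3]; then c[k] = T[1,1,k] / (a[1]·b[1]) = [-18, 18, 0] / 6 = [-3, 3, 0].
Expanding [3, -2] ∘ [2, -3] ∘ [-3, 3, 0] reproduces all 12 entries of T, so T = [3, -2] ∘ [2, -3] ∘ [-3, 3, 0] and rank(T) ≤ 1.
Equivalently every frontal slice T[:,:,k] is c[k] times the rank-1 matrix [3, -2] ∘ [2, -3]. So T has rank 1 (it is nonzero).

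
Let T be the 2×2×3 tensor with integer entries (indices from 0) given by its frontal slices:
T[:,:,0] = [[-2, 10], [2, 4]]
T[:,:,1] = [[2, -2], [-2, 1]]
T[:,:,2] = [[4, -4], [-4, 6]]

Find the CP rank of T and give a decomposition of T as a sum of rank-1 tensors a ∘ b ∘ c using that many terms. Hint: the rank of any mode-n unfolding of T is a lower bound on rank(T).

rank(T) = 3

Lower bound: in the mode-3 unfolding of T (rows indexed by k, columns by (i,j)) the 3×3 minor on rows k ∈ {0, 1, 2}, columns (i,j) ∈ {(0,0), (0,1), (1,1)} is det [[-2, 10, 4], [2, -2, 1], [4, -4, 6]] = -64 ≠ 0, so that unfolding has rank ≥ 3 and hence rank(T) ≥ 3 (CP rank is at least every unfolding rank, though it can be larger).
Upper bound: T is a sum of 3 rank-1 terms, T = (0, 1) ∘ (0, 1) ∘ (2, -1, 2) + (1, -1) ∘ (1, -1) ∘ (-2, 2, 4) + (2, 1) ∘ (0, 1) ∘ (4, 0, 0) (one valid choice — decompositions are not unique — normalised so each a, b is primitive with positive first nonzero entry; check it by expanding all entries), so rank(T) ≤ 3.
These bounds meet, so rank(T) = 3.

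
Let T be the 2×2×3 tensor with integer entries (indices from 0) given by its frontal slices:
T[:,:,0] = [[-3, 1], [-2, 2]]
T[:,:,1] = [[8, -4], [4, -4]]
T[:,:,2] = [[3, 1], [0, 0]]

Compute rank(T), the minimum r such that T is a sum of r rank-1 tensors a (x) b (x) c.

3

Lower bound: the mode-3 unfolding of T (rows indexed by k, columns by (i,j) = (0,0), (0,1), (1,0), (1,1)) is [[-3, 1, -2, 2], [8, -4, 4, -4], [3, 1, 0, 0]].
There the 3×3 minor on rows k ∈ {0, 1, 2}, columns (i,j) ∈ {(0,0), (0,1), (1,0)} is det [[-3, 1, -2], [8, -4, 4], [3, 1, 0]] = -16 ≠ 0, so this unfolding has rank ≥ 3; CP rank is at least every unfolding rank, so rank(T) ≥ 3. (Unfolding ranks only ever bound the CP rank from below — rank(T) can be strictly larger than all of them — so the matching upper bound has to come from an explicit 3-term decomposition.)
Upper bound: T is a sum of 3 rank-1 terms, T = [1, 0] (x) [1, -1] (x) [1, 0, -1] + [1, 0] (x) [1, 0] (x) [-2, 4, 4] + [1, 1] (x) [1, -1] (x) [-2, 4, 0] (one valid choice — decompositions are not unique — normalised so each a, b is primitive with positive first nonzero entry; check it by expanding all entries), so rank(T) ≤ 3.
These bounds meet, so rank(T) = 3.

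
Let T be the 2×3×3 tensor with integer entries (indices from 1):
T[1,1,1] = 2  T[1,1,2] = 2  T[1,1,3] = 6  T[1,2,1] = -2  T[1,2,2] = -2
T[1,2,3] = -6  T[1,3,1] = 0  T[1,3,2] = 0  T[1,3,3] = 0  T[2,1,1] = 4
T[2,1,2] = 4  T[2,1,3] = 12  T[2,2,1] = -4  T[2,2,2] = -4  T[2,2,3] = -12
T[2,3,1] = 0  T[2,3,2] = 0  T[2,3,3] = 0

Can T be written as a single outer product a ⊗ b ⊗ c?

Yes

The mode-1 fibre T[:,1,1] = [2, 4] gives a = [1, 2] (primitive direction); the mode-2 fibre T[1,:,1] = [2, -2, 0] gives b = [1, -1, 0]; then c[k] = T[1,1,k] / (a[1]·b[1]) = [2, 2, 6] / 1 = [2, 2, 6].
Expanding [1, 2] ⊗ [1, -1, 0] ⊗ [2, 2, 6] reproduces all 18 entries of T, so T = [1, 2] ⊗ [1, -1, 0] ⊗ [2, 2, 6] and rank(T) ≤ 1.
Equivalently every frontal slice T[:,:,k] is c[k] times the rank-1 matrix [1, 2] ⊗ [1, -1, 0]. So T has rank 1 (it is nonzero).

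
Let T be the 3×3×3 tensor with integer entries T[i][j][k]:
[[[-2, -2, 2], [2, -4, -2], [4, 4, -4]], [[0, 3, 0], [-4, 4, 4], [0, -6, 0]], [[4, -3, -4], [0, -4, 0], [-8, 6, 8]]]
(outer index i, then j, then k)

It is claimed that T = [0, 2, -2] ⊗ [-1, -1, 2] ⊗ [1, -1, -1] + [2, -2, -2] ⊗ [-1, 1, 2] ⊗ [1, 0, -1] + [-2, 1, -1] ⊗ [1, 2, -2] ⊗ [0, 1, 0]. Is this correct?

Yes

Reconstruct entrywise from the claimed factors. For example, T[2,2,0] = -8 and Σₗ aₗ[2]bₗ[2]cₗ[0] = (-2)·(2)·(1) + (-2)·(2)·(1) + (-1)·(-2)·(0) = -8; checking all 27 entries, every one matches. The claim holds.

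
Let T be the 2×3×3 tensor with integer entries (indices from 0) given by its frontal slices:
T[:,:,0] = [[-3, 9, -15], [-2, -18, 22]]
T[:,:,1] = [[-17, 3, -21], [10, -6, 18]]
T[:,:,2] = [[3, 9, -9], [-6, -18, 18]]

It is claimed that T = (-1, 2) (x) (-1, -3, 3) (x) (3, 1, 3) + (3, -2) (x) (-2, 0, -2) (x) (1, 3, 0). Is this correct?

Yes

Reconstruct entrywise from the claimed factors. For example, T[1,0,0] = -2 and Σₗ aₗ[1]bₗ[0]cₗ[0] = (2)·(-1)·(3) + (-2)·(-2)·(1) = -2; checking all 18 entries, every one matches. The claim holds.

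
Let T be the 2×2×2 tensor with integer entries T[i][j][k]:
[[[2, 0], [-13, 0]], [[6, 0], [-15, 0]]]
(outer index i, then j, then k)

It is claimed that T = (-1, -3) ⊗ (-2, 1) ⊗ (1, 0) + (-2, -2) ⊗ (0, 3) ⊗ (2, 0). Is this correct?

Yes

Reconstruct entrywise from the claimed factors. For example, T[1,0,1] = 0 and Σₗ aₗ[1]bₗ[0]cₗ[1] = (-3)·(-2)·(0) + (-2)·(0)·(0) = 0; checking all 8 entries, every one matches. The claim holds.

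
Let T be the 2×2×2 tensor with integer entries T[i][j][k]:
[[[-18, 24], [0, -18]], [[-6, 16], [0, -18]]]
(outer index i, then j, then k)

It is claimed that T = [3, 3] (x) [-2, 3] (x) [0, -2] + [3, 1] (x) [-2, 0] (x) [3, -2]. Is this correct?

Reconstruct entrywise from the claimed factors. For example, T[0,0,0] = -18 and Σₗ aₗ[0]bₗ[0]cₗ[0] = (3)·(-2)·(0) + (3)·(-2)·(3) = -18; checking all 8 entries, every one matches. The claim holds.

Yes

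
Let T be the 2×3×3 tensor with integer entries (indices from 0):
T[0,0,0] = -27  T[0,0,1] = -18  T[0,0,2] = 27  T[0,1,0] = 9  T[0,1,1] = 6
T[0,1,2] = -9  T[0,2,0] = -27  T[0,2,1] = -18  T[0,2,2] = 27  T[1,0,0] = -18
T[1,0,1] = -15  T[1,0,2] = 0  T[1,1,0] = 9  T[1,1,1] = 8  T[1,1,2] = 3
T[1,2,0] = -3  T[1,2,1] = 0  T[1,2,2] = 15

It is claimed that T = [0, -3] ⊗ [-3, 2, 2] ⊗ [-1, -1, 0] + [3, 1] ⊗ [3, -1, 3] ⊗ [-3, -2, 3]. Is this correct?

Reconstruct entry (1,0,2) from the claimed factors: Σₗ aₗ[1]bₗ[0]cₗ[2] = (-3)·(-3)·(0) + (1)·(3)·(3) = 9, but T[1,0,2] = 0. The claim is false.

No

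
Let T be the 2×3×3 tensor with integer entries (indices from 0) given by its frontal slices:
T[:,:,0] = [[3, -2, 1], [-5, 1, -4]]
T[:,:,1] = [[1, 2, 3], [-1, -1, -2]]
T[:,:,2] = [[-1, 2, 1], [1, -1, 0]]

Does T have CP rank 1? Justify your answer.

No

The mode-3 unfolding of T (rows indexed by k, columns by (i,j) = (0,0), (0,1), (0,2), (1,0), (1,1), (1,2)) is [[3, -2, 1, -5, 1, -4], [1, 2, 3, -1, -1, -2], [-1, 2, 1, 1, -1, 0]].
There the 3×3 minor on rows k ∈ {0, 1, 2}, columns (i,j) ∈ {(0,0), (0,1), (1,0)} is det [[3, -2, -5], [1, 2, -1], [-1, 2, 1]] = -8 ≠ 0, so this unfolding has rank ≥ 3; CP rank is at least every unfolding rank, so rank(T) ≥ 3.
In particular rank(T) ≥ 3 > 1, so T is not rank-1.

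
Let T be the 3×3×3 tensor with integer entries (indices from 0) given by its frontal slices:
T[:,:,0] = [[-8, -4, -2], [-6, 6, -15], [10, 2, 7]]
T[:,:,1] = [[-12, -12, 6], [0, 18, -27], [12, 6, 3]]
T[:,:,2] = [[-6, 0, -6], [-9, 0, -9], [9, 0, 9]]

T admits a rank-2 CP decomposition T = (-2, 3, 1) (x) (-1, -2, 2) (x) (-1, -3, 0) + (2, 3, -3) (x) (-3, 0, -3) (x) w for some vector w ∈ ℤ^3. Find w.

w = (1, 1, 1)

Subtract the known terms from T to get the rank-1 residual R = (2, 3, -3) (x) (-3, 0, -3) (x) w, so R[i,j,k] = a[i]·b[j]·w[k]. Pick indices with nonzero a[0]·b[0] = (2)·(-3) = -6. Only the fibre through (0,0,·) is needed: R[0,0,:] = T[0,0,:] − Σₗ aₗ[0]bₗ[0]cₗ = [-8, -12, -6] − (-2)·(-1)·(-1, -3, 0) = [-6, -6, -6]. Then w[k] = R[0,0,k] / -6 for each k, giving w = [-6, -6, -6] / -6 = (1, 1, 1).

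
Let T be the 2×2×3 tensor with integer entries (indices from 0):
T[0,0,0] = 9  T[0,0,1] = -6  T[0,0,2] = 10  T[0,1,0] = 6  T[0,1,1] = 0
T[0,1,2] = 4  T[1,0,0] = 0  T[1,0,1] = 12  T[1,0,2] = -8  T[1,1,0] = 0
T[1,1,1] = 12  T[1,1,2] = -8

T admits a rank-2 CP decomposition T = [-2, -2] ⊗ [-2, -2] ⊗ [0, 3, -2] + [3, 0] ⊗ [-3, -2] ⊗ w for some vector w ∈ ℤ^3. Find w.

w = [-1, 2, -2]

Subtract the known terms from T to get the rank-1 residual R = [3, 0] ⊗ [-3, -2] ⊗ w, so R[i,j,k] = a[i]·b[j]·w[k]. Pick indices with nonzero a[0]·b[0] = (3)·(-3) = -9. Only the fibre through (0,0,·) is needed: R[0,0,:] = T[0,0,:] − Σₗ aₗ[0]bₗ[0]cₗ = [9, -6, 10] − (-2)·(-2)·[0, 3, -2] = [9, -18, 18]. Then w[k] = R[0,0,k] / -9 for each k, giving w = [9, -18, 18] / -9 = [-1, 2, -2].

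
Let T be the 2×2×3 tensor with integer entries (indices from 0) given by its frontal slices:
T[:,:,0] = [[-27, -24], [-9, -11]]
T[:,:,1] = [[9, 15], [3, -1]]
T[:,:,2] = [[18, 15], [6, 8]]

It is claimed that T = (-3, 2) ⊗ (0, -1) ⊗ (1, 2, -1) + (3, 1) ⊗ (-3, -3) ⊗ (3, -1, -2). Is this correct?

Yes

Reconstruct entrywise from the claimed factors. For example, T[0,0,2] = 18 and Σₗ aₗ[0]bₗ[0]cₗ[2] = (-3)·(0)·(-1) + (3)·(-3)·(-2) = 18; checking all 12 entries, every one matches. The claim holds.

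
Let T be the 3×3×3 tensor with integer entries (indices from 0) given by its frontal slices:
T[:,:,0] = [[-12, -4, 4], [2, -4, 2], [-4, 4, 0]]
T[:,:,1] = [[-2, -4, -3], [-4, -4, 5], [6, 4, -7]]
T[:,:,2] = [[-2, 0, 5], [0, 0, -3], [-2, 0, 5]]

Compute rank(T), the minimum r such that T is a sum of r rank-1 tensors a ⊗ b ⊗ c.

Lower bound: the mode-2 unfolding of T (rows indexed by j, columns by (i,k) = (0,0), (0,1), (0,2), (1,0), (1,1), (1,2), (2,0), (2,1), (2,2)) is [[-12, -2, -2, 2, -4, 0, -4, 6, -2], [-4, -4, 0, -4, -4, 0, 4, 4, 0], [4, -3, 5, 2, 5, -3, 0, -7, 5]].
There the 3×3 minor on rows j ∈ {0, 1, 2}, columns (i,k) ∈ {(0,0), (0,1), (0,2)} is det [[-12, -2, -2], [-4, -4, 0], [4, -3, 5]] = 144 ≠ 0, so this unfolding has rank ≥ 3; CP rank is at least every unfolding rank, so rank(T) ≥ 3. (This is only a lower bound: in general the CP rank may exceed every unfolding rank, so we still need to exhibit 3 rank-1 terms summing to T.)
Upper bound: T is a sum of 3 rank-1 terms, T = (1, -1, 1) ⊗ (2, 0, 1) ⊗ (-2, -1, 1) + (1, 1, -1) ⊗ (2, 2, -1) ⊗ (-2, -2, 0) + (2, -1, 2) ⊗ (1, 0, -1) ⊗ (-2, 2, -2) (written with every a and b primitive with positive leading entry and the scale carried by c; CP decompositions are not unique, and this one is verified by expanding entrywise), so rank(T) ≤ 3.
These bounds meet, so rank(T) = 3.

3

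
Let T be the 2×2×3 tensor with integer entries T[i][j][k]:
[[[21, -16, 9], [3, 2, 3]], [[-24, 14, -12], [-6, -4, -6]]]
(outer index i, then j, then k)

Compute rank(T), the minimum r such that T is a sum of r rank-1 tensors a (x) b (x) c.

2

Lower bound: the mode-2 unfolding of T (rows indexed by j, columns by (i,k) = (0,0), (0,1), (0,2), (1,0), (1,1), (1,2)) is [[21, -16, 9, -24, 14, -12], [3, 2, 3, -6, -4, -6]].
There the 2×2 minor on rows j ∈ {0, 1}, columns (i,k) ∈ {(0,0), (0,1)} is det [[21, -16], [3, 2]] = 90 ≠ 0, so this unfolding has rank ≥ 2; CP rank is at least every unfolding rank, so rank(T) ≥ 2. (Flattening ranks never certify an upper bound on CP rank; for that we must actually write T with 2 rank-1 terms.)
Upper bound — finding two terms. Write S_k = T[:,:,k] for the frontal slices: S₀ = [[21, 3], [-24, -6]], S₁ = [[-16, 2], [14, -4]], S₂ = [[9, 3], [-12, -6]].
If T = a₁ (x) b₁ (x) c₁ + a₂ (x) b₂ (x) c₂ then each S_k = c₁[k]·a₁b₁ᵀ + c₂[k]·a₂b₂ᵀ. S₀ and S₁ are linearly independent, so a₁b₁ᵀ and a₂b₂ᵀ must span the same plane of matrices: they are the rank-1 matrices of the form x·S₀ + y·S₁.
det(x·S₀ + y·S₁) is −54·x² + 18·xy + 36·y² = (-18)·(3·x + 2·y)(x − y), vanishing at (x:y) = (2:-3) and (1:1).
M₁ = 2·S₀ − 3·S₁ = [[90, 0], [-90, 0]] = 90·(1, -1)(1, 0)ᵀ and M₂ = S₀ + S₁ = [[5, 5], [-10, -10]] = 5·(1, -2)(1, 1)ᵀ, so take a₁ = (1, -1), b₁ = (1, 0), a₂ = (1, -2), b₂ = (1, 1).
Each slice is an integer combination of E₁ = a₁b₁ᵀ and E₂ = a₂b₂ᵀ: S₀ = 18·E₁ + 3·E₂, S₁ = −18·E₁ + 2·E₂, S₂ = 6·E₁ + 3·E₂; reading off coefficients, c₁ = (18, -18, 6) and c₂ = (3, 2, 3).
Hence T = (1, -1) (x) (1, 0) (x) (18, -18, 6) + (1, -2) (x) (1, 1) (x) (3, 2, 3), so rank(T) ≤ 2.
These bounds meet, so rank(T) = 2.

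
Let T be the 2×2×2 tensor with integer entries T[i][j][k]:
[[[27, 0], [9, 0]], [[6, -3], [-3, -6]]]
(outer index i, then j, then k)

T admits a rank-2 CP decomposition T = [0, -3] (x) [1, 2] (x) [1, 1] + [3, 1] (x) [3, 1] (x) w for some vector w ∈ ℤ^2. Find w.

w = [3, 0]

Subtract the known terms from T to get the rank-1 residual R = [3, 1] (x) [3, 1] (x) w, so R[i,j,k] = a[i]·b[j]·w[k]. Pick indices with nonzero a[0]·b[0] = (3)·(3) = 9. Only the fibre through (0,0,·) is needed: R[0,0,:] = T[0,0,:] − Σₗ aₗ[0]bₗ[0]cₗ = [27, 0] − (0)·(1)·[1, 1] = [27, 0]. Then w[k] = R[0,0,k] / 9 for each k, giving w = [27, 0] / 9 = [3, 0].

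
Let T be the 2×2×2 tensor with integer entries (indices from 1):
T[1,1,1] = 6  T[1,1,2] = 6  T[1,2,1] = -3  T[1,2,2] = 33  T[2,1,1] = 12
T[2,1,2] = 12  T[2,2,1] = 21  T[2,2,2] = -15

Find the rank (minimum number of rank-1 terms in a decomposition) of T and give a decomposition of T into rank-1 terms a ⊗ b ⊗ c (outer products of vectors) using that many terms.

Lower bound: the mode-1 unfolding of T (rows indexed by i, columns by (j,k) = (1,1), (1,2), (2,1), (2,2)) is [[6, 6, -3, 33], [12, 12, 21, -15]].
There the 2×2 minor on rows i ∈ {1, 2}, columns (j,k) ∈ {(1,1), (2,1)} is det [[6, -3], [12, 21]] = 162 ≠ 0, so this unfolding has rank ≥ 2; CP rank is at least every unfolding rank, so rank(T) ≥ 2. (Unfolding ranks only ever bound the CP rank from below — rank(T) can be strictly larger than all of them — so the matching upper bound has to come from an explicit 2-term decomposition.)
Upper bound — finding two terms. Write S_k = T[:,:,k] for the frontal slices: S₁ = [[6, -3], [12, 21]], S₂ = [[6, 33], [12, -15]].
If T = a₁ ⊗ b₁ ⊗ c₁ + a₂ ⊗ b₂ ⊗ c₂ then each S_k = c₁[k]·a₁b₁ᵀ + c₂[k]·a₂b₂ᵀ. S₁ and S₂ are linearly independent, so a₁b₁ᵀ and a₂b₂ᵀ must span the same plane of matrices: they are the rank-1 matrices of the form x·S₁ + y·S₂.
det(x·S₁ + y·S₂) is 162·x² − 324·xy − 486·y² = 162·(x − 3·y)(x + y), vanishing at (x:y) = (3:1) and (1:-1).
M₁ = 3·S₁ + S₂ = [[24, 24], [48, 48]] = 24·[1, 2][1, 1]ᵀ and M₂ = S₁ − S₂ = [[0, -36], [0, 36]] = (-36)·[1, -1][0, 1]ᵀ, so take a₁ = [1, 2], b₁ = [1, 1], a₂ = [1, -1], b₂ = [0, 1].
Each slice is an integer combination of E₁ = a₁b₁ᵀ and E₂ = a₂b₂ᵀ: S₁ = 6·E₁ − 9·E₂, S₂ = 6·E₁ + 27·E₂; reading off coefficients, c₁ = [6, 6] and c₂ = [-9, 27].
Hence T = [1, 2] ⊗ [1, 1] ⊗ [6, 6] + [1, -1] ⊗ [0, 1] ⊗ [-9, 27], so rank(T) ≤ 2.
These bounds meet, so rank(T) = 2.

rank(T) = 2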